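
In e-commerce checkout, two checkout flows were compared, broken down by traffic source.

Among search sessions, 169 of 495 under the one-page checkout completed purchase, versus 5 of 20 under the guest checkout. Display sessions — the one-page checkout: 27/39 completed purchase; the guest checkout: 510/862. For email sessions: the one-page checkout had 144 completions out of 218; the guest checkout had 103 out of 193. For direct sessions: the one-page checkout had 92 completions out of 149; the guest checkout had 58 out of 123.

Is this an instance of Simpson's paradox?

Yes

Search: the one-page checkout 169/495 = 34.1%, the guest checkout 5/20 = 25.0% → the one-page checkout
Display: the one-page checkout 27/39 = 69.2%, the guest checkout 510/862 = 59.2% → the one-page checkout
Email: the one-page checkout 144/218 = 66.1%, the guest checkout 103/193 = 53.4% → the one-page checkout
Direct: the one-page checkout 92/149 = 61.7%, the guest checkout 58/123 = 47.2% → the one-page checkout
Overall: the one-page checkout 432/901 = 47.9%, the guest checkout 676/1198 = 56.4% → the guest checkout
The one-page checkout wins each traffic group but the guest checkout wins overall — the comparison reverses. The one-page checkout's sessions skew toward search, which has a lower base rate.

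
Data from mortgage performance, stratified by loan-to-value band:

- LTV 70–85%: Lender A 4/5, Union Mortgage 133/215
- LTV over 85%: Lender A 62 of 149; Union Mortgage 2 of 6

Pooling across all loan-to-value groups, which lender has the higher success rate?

LTV 70–85%: Lender A 4/5 = 80.0%, Union Mortgage 133/215 = 61.9% → Lender A
LTV over 85%: Lender A 62/149 = 41.6%, Union Mortgage 2/6 = 33.3% → Lender A
Overall: Lender A 66/154 = 42.9%, Union Mortgage 135/221 = 61.1% → Union Mortgage
(Lender A wins every loan-to-value group but Union Mortgage wins overall — Lender A's loans skew toward the low-rate LTV over 85% group.)

Union Mortgage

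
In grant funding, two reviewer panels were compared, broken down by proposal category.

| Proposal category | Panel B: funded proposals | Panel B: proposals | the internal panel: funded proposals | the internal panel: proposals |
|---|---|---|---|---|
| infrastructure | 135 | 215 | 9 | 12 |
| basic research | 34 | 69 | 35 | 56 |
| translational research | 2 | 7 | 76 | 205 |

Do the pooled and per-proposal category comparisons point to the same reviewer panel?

Infrastructure: Panel B 135/215 = 62.8%, the internal panel 9/12 = 75.0% → the internal panel
Basic research: Panel B 34/69 = 49.3%, the internal panel 35/56 = 62.5% → the internal panel
Translational research: Panel B 2/7 = 28.6%, the internal panel 76/205 = 37.1% → the internal panel
Overall: Panel B 171/291 = 58.8%, the internal panel 120/273 = 44.0% → Panel B
The internal panel wins each proposal group but Panel B wins overall — the comparison reverses. The internal panel's proposals skew toward translational research, which has a lower base rate.

No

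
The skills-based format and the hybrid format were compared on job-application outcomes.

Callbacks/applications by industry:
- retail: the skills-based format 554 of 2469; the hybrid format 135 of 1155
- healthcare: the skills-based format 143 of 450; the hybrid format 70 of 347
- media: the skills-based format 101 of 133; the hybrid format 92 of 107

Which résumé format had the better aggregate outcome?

the skills-based format

Retail: the skills-based format 554/2469 = 22.4%, the hybrid format 135/1155 = 11.7% → the skills-based format
Healthcare: the skills-based format 143/450 = 31.8%, the hybrid format 70/347 = 20.2% → the skills-based format
Media: the skills-based format 101/133 = 75.9%, the hybrid format 92/107 = 86.0% → the hybrid format
Overall: the skills-based format 798/3052 = 26.1%, the hybrid format 297/1609 = 18.5% → the skills-based format
(Neither sweeps every industry group, but the skills-based format has the higher pooled rate.)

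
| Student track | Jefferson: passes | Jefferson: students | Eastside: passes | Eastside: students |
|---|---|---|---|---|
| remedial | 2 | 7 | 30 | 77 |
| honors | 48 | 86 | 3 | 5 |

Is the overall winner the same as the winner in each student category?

Remedial: Jefferson 2/7 = 28.6%, Eastside 30/77 = 39.0% → Eastside
Honors: Jefferson 48/86 = 55.8%, Eastside 3/5 = 60.0% → Eastside
Overall: Jefferson 50/93 = 53.8%, Eastside 33/82 = 40.2% → Jefferson
Eastside wins each student group but Jefferson wins overall — the comparison reverses. Eastside's students skew toward remedial, which has a lower base rate.

No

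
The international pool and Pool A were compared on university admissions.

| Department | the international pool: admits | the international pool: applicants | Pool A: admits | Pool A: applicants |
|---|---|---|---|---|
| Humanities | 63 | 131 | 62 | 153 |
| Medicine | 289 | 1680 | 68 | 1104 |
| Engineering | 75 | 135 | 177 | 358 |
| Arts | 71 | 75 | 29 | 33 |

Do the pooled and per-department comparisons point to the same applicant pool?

Humanities: the international pool 63/131 = 48.1%, Pool A 62/153 = 40.5% → the international pool
Medicine: the international pool 289/1680 = 17.2%, Pool A 68/1104 = 6.2% → the international pool
Engineering: the international pool 75/135 = 55.6%, Pool A 177/358 = 49.4% → the international pool
Arts: the international pool 71/75 = 94.7%, Pool A 29/33 = 87.9% → the international pool
Overall: the international pool 498/2021 = 24.6%, Pool A 336/1648 = 20.4% → the international pool
The international pool wins overall and in every department group — no reversal.

Yes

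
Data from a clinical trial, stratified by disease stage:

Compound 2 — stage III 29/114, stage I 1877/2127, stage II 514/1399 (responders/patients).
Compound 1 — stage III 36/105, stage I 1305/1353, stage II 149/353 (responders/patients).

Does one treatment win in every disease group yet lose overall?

Stage III: Compound 2 29/114 = 25.4%, Compound 1 36/105 = 34.3% → Compound 1
Stage I: Compound 2 1877/2127 = 88.2%, Compound 1 1305/1353 = 96.5% → Compound 1
Stage II: Compound 2 514/1399 = 36.7%, Compound 1 149/353 = 42.2% → Compound 1
Overall: Compound 2 2420/3640 = 66.5%, Compound 1 1490/1811 = 82.3% → Compound 1
Compound 1 wins overall and in every disease group — no reversal.

No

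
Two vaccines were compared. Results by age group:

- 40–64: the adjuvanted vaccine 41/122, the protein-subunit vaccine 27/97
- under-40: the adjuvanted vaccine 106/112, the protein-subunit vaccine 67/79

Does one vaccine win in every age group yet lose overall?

No

40–64: the adjuvanted vaccine 41/122 = 33.6%, the protein-subunit vaccine 27/97 = 27.8% → the adjuvanted vaccine
Under-40: the adjuvanted vaccine 106/112 = 94.6%, the protein-subunit vaccine 67/79 = 84.8% → the adjuvanted vaccine
Overall: the adjuvanted vaccine 147/234 = 62.8%, the protein-subunit vaccine 94/176 = 53.4% → the adjuvanted vaccine
The adjuvanted vaccine wins overall and in every age group — no reversal.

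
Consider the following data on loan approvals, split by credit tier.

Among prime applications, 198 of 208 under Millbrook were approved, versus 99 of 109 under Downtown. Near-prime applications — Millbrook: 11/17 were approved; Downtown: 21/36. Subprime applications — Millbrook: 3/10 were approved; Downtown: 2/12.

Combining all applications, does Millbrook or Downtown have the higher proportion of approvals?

Prime: Millbrook 198/208 = 95.2%, Downtown 99/109 = 90.8% → Millbrook
Near-prime: Millbrook 11/17 = 64.7%, Downtown 21/36 = 58.3% → Millbrook
Subprime: Millbrook 3/10 = 30.0%, Downtown 2/12 = 16.7% → Millbrook
Overall: Millbrook 212/235 = 90.2%, Downtown 122/157 = 77.7% → Millbrook

Millbrook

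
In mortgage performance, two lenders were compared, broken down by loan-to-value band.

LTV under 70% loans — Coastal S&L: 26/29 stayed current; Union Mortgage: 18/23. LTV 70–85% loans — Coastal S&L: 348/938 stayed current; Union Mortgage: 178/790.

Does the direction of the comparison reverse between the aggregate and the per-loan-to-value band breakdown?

No

LTV under 70%: Coastal S&L 26/29 = 89.7%, Union Mortgage 18/23 = 78.3% → Coastal S&L
LTV 70–85%: Coastal S&L 348/938 = 37.1%, Union Mortgage 178/790 = 22.5% → Coastal S&L
Overall: Coastal S&L 374/967 = 38.7%, Union Mortgage 196/813 = 24.1% → Coastal S&L
Coastal S&L wins overall and in every loan-to-value group — no reversal.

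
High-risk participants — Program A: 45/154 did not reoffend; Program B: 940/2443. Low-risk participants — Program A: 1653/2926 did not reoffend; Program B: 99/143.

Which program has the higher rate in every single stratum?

Program B

High-risk: Program A 45/154 = 29.2%, Program B 940/2443 = 38.5% → Program B
Low-risk: Program A 1653/2926 = 56.5%, Program B 99/143 = 69.2% → Program B
Program B has the higher rate in both groups.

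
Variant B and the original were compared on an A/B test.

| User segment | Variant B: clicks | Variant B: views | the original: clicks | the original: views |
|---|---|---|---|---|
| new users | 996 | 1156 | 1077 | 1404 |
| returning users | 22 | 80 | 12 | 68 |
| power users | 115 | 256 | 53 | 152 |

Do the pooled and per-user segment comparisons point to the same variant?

Yes

New users: Variant B 996/1156 = 86.2%, the original 1077/1404 = 76.7% → Variant B
Returning users: Variant B 22/80 = 27.5%, the original 12/68 = 17.6% → Variant B
Power users: Variant B 115/256 = 44.9%, the original 53/152 = 34.9% → Variant B
Overall: Variant B 1133/1492 = 75.9%, the original 1142/1624 = 70.3% → Variant B
Variant B wins overall and in every user group — no reversal.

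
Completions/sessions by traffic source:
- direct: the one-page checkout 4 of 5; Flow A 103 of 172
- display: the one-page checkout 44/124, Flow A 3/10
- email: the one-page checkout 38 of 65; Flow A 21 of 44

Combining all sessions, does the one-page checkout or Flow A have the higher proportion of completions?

Direct: the one-page checkout 4/5 = 80.0%, Flow A 103/172 = 59.9% → the one-page checkout
Display: the one-page checkout 44/124 = 35.5%, Flow A 3/10 = 30.0% → the one-page checkout
Email: the one-page checkout 38/65 = 58.5%, Flow A 21/44 = 47.7% → the one-page checkout
Overall: the one-page checkout 86/194 = 44.3%, Flow A 127/226 = 56.2% → Flow A
(The one-page checkout wins every traffic group but Flow A wins overall — the one-page checkout's sessions skew toward the low-rate display group.)

Flow A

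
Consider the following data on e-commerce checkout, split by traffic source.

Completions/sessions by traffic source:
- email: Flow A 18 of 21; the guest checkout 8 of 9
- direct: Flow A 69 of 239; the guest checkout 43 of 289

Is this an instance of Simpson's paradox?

Email: Flow A 18/21 = 85.7%, the guest checkout 8/9 = 88.9% → the guest checkout
Direct: Flow A 69/239 = 28.9%, the guest checkout 43/289 = 14.9% → Flow A
Overall: Flow A 87/260 = 33.5%, the guest checkout 51/298 = 17.1% → Flow A
Neither sweeps: Flow A wins 1 of 2 groups, the guest checkout wins 1. Flow A wins overall but not every group — no Simpson reversal.

No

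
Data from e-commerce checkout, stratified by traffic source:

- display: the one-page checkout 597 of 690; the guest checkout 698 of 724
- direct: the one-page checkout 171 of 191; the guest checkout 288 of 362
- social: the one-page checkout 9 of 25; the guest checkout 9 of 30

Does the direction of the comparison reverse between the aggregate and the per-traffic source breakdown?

Display: the one-page checkout 597/690 = 86.5%, the guest checkout 698/724 = 96.4% → the guest checkout
Direct: the one-page checkout 171/191 = 89.5%, the guest checkout 288/362 = 79.6% → the one-page checkout
Social: the one-page checkout 9/25 = 36.0%, the guest checkout 9/30 = 30.0% → the one-page checkout
Overall: the one-page checkout 777/906 = 85.8%, the guest checkout 995/1116 = 89.2% → the guest checkout
Neither sweeps: the one-page checkout wins 2 of 3 groups, the guest checkout wins 1. The guest checkout wins overall but not every group — no Simpson reversal.

No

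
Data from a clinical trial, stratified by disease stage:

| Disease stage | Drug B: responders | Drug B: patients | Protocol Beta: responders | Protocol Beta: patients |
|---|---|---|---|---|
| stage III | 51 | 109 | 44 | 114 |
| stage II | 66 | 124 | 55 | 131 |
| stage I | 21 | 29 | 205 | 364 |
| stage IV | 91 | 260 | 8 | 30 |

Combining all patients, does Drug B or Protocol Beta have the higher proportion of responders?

Protocol Beta

Stage III: Drug B 51/109 = 46.8%, Protocol Beta 44/114 = 38.6% → Drug B
Stage II: Drug B 66/124 = 53.2%, Protocol Beta 55/131 = 42.0% → Drug B
Stage I: Drug B 21/29 = 72.4%, Protocol Beta 205/364 = 56.3% → Drug B
Stage IV: Drug B 91/260 = 35.0%, Protocol Beta 8/30 = 26.7% → Drug B
Overall: Drug B 229/522 = 43.9%, Protocol Beta 312/639 = 48.8% → Protocol Beta
(Drug B wins every disease group but Protocol Beta wins overall — Drug B's patients skew toward the low-rate stage IV group.)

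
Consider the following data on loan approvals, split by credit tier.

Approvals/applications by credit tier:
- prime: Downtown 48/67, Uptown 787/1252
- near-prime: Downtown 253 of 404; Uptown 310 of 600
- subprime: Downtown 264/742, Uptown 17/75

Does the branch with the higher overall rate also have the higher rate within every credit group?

Prime: Downtown 48/67 = 71.6%, Uptown 787/1252 = 62.9% → Downtown
Near-prime: Downtown 253/404 = 62.6%, Uptown 310/600 = 51.7% → Downtown
Subprime: Downtown 264/742 = 35.6%, Uptown 17/75 = 22.7% → Downtown
Overall: Downtown 565/1213 = 46.6%, Uptown 1114/1927 = 57.8% → Uptown
Downtown wins each credit group but Uptown wins overall — the comparison reverses. Downtown's applications skew toward subprime, which has a lower base rate.

No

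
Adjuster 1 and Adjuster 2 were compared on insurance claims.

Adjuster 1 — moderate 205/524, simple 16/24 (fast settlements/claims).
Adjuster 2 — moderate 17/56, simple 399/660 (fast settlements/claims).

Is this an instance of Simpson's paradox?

Moderate: Adjuster 1 205/524 = 39.1%, Adjuster 2 17/56 = 30.4% → Adjuster 1
Simple: Adjuster 1 16/24 = 66.7%, Adjuster 2 399/660 = 60.5% → Adjuster 1
Overall: Adjuster 1 221/548 = 40.3%, Adjuster 2 416/716 = 58.1% → Adjuster 2
Adjuster 1 wins each claim group but Adjuster 2 wins overall — the comparison reverses. Adjuster 1's claims skew toward moderate, which has a lower base rate.

Yes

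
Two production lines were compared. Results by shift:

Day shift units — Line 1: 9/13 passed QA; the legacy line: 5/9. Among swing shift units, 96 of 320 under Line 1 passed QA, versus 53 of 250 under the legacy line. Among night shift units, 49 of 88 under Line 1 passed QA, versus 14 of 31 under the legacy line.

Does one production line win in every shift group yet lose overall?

No

Day shift: Line 1 9/13 = 69.2%, the legacy line 5/9 = 55.6% → Line 1
Swing shift: Line 1 96/320 = 30.0%, the legacy line 53/250 = 21.2% → Line 1
Night shift: Line 1 49/88 = 55.7%, the legacy line 14/31 = 45.2% → Line 1
Overall: Line 1 154/421 = 36.6%, the legacy line 72/290 = 24.8% → Line 1
Line 1 wins overall and in every shift group — no reversal.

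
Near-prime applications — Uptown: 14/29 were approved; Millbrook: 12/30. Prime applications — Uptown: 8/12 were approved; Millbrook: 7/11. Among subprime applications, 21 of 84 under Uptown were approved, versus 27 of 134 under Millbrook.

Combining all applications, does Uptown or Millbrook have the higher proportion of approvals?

Near-prime: Uptown 14/29 = 48.3%, Millbrook 12/30 = 40.0% → Uptown
Prime: Uptown 8/12 = 66.7%, Millbrook 7/11 = 63.6% → Uptown
Subprime: Uptown 21/84 = 25.0%, Millbrook 27/134 = 20.1% → Uptown
Overall: Uptown 43/125 = 34.4%, Millbrook 46/175 = 26.3% → Uptown

Uptown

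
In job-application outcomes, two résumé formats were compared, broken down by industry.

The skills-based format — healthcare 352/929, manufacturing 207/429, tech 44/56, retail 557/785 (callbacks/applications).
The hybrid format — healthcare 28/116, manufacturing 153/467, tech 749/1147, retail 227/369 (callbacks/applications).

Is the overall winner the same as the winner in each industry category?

Healthcare: the skills-based format 352/929 = 37.9%, the hybrid format 28/116 = 24.1% → the skills-based format
Manufacturing: the skills-based format 207/429 = 48.3%, the hybrid format 153/467 = 32.8% → the skills-based format
Tech: the skills-based format 44/56 = 78.6%, the hybrid format 749/1147 = 65.3% → the skills-based format
Retail: the skills-based format 557/785 = 71.0%, the hybrid format 227/369 = 61.5% → the skills-based format
Overall: the skills-based format 1160/2199 = 52.8%, the hybrid format 1157/2099 = 55.1% → the hybrid format
The skills-based format wins each industry group but the hybrid format wins overall — the comparison reverses. The skills-based format's applications skew toward healthcare, which has a lower base rate.

No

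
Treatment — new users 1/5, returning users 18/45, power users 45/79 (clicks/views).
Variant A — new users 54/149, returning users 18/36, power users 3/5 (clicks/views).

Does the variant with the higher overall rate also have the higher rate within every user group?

No

New users: Treatment 1/5 = 20.0%, Variant A 54/149 = 36.2% → Variant A
Returning users: Treatment 18/45 = 40.0%, Variant A 18/36 = 50.0% → Variant A
Power users: Treatment 45/79 = 57.0%, Variant A 3/5 = 60.0% → Variant A
Overall: Treatment 64/129 = 49.6%, Variant A 75/190 = 39.5% → Treatment
Variant A wins each user group but Treatment wins overall — the comparison reverses. Variant A's views skew toward new users, which has a lower base rate.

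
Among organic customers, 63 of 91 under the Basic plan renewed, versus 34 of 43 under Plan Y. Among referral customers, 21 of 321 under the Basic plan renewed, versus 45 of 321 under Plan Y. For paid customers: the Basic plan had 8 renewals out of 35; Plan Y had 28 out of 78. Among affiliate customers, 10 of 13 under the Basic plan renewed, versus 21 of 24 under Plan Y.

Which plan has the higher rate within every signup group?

Plan Y

Organic: the Basic plan 63/91 = 69.2%, Plan Y 34/43 = 79.1% → Plan Y
Referral: the Basic plan 21/321 = 6.5%, Plan Y 45/321 = 14.0% → Plan Y
Paid: the Basic plan 8/35 = 22.9%, Plan Y 28/78 = 35.9% → Plan Y
Affiliate: the Basic plan 10/13 = 76.9%, Plan Y 21/24 = 87.5% → Plan Y
Plan Y has the higher rate in all 4 groups.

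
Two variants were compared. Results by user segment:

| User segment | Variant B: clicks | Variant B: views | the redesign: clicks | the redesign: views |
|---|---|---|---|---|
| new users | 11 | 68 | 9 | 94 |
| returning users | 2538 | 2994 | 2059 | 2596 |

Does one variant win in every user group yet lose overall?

No

New users: Variant B 11/68 = 16.2%, the redesign 9/94 = 9.6% → Variant B
Returning users: Variant B 2538/2994 = 84.8%, the redesign 2059/2596 = 79.3% → Variant B
Overall: Variant B 2549/3062 = 83.2%, the redesign 2068/2690 = 76.9% → Variant B
Variant B wins overall and in every user group — no reversal.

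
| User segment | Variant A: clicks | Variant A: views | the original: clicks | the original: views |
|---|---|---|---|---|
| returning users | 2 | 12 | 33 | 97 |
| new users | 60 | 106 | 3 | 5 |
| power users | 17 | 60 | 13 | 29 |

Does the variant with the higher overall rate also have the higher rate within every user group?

No

Returning users: Variant A 2/12 = 16.7%, the original 33/97 = 34.0% → the original
New users: Variant A 60/106 = 56.6%, the original 3/5 = 60.0% → the original
Power users: Variant A 17/60 = 28.3%, the original 13/29 = 44.8% → the original
Overall: Variant A 79/178 = 44.4%, the original 49/131 = 37.4% → Variant A
The original wins each user group but Variant A wins overall — the comparison reverses. The original's views skew toward returning users, which has a lower base rate.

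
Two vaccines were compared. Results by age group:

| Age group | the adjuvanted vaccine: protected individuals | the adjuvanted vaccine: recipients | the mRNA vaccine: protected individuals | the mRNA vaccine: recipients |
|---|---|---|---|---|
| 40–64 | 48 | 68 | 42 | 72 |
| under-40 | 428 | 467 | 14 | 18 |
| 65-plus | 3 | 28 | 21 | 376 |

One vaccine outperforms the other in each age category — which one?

the adjuvanted vaccine

40–64: the adjuvanted vaccine 48/68 = 70.6%, the mRNA vaccine 42/72 = 58.3% → the adjuvanted vaccine
Under-40: the adjuvanted vaccine 428/467 = 91.6%, the mRNA vaccine 14/18 = 77.8% → the adjuvanted vaccine
65-plus: the adjuvanted vaccine 3/28 = 10.7%, the mRNA vaccine 21/376 = 5.6% → the adjuvanted vaccine
The adjuvanted vaccine has the higher rate in all 3 groups.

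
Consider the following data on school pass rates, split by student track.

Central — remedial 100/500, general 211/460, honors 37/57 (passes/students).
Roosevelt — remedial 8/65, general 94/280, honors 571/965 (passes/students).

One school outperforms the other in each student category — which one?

Central

Remedial: Central 100/500 = 20.0%, Roosevelt 8/65 = 12.3% → Central
General: Central 211/460 = 45.9%, Roosevelt 94/280 = 33.6% → Central
Honors: Central 37/57 = 64.9%, Roosevelt 571/965 = 59.2% → Central
Central has the higher rate in all 3 groups.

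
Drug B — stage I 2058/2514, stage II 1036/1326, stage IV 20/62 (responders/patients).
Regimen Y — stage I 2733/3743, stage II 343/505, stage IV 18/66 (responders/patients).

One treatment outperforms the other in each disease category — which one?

Drug B

Stage I: Drug B 2058/2514 = 81.9%, Regimen Y 2733/3743 = 73.0% → Drug B
Stage II: Drug B 1036/1326 = 78.1%, Regimen Y 343/505 = 67.9% → Drug B
Stage IV: Drug B 20/62 = 32.3%, Regimen Y 18/66 = 27.3% → Drug B
Drug B has the higher rate in all 3 groups.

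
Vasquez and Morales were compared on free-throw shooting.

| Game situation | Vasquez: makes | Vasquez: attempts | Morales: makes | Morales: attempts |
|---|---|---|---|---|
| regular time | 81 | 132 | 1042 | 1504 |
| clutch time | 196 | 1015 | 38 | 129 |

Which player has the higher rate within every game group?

Morales

Regular time: Vasquez 81/132 = 61.4%, Morales 1042/1504 = 69.3% → Morales
Clutch time: Vasquez 196/1015 = 19.3%, Morales 38/129 = 29.5% → Morales
Morales has the higher rate in both groups.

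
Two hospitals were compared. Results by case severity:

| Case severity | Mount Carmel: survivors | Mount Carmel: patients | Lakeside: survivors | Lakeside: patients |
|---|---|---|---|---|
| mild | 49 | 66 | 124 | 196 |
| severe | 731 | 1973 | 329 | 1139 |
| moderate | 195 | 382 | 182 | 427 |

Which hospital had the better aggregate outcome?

Mount Carmel

Mild: Mount Carmel 49/66 = 74.2%, Lakeside 124/196 = 63.3% → Mount Carmel
Severe: Mount Carmel 731/1973 = 37.1%, Lakeside 329/1139 = 28.9% → Mount Carmel
Moderate: Mount Carmel 195/382 = 51.0%, Lakeside 182/427 = 42.6% → Mount Carmel
Overall: Mount Carmel 975/2421 = 40.3%, Lakeside 635/1762 = 36.0% → Mount Carmel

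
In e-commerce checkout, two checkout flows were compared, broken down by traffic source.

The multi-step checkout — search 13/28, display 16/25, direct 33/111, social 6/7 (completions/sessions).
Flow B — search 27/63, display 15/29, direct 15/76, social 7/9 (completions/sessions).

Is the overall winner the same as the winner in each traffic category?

Search: the multi-step checkout 13/28 = 46.4%, Flow B 27/63 = 42.9% → the multi-step checkout
Display: the multi-step checkout 16/25 = 64.0%, Flow B 15/29 = 51.7% → the multi-step checkout
Direct: the multi-step checkout 33/111 = 29.7%, Flow B 15/76 = 19.7% → the multi-step checkout
Social: the multi-step checkout 6/7 = 85.7%, Flow B 7/9 = 77.8% → the multi-step checkout
Overall: the multi-step checkout 68/171 = 39.8%, Flow B 64/177 = 36.2% → the multi-step checkout
The multi-step checkout wins overall and in every traffic group — no reversal.

Yes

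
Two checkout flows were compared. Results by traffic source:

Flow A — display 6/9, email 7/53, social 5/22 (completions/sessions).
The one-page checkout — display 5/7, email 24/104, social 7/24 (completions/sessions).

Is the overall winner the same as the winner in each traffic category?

Yes

Display: Flow A 6/9 = 66.7%, the one-page checkout 5/7 = 71.4% → the one-page checkout
Email: Flow A 7/53 = 13.2%, the one-page checkout 24/104 = 23.1% → the one-page checkout
Social: Flow A 5/22 = 22.7%, the one-page checkout 7/24 = 29.2% → the one-page checkout
Overall: Flow A 18/84 = 21.4%, the one-page checkout 36/135 = 26.7% → the one-page checkout
The one-page checkout wins overall and in every traffic group — no reversal.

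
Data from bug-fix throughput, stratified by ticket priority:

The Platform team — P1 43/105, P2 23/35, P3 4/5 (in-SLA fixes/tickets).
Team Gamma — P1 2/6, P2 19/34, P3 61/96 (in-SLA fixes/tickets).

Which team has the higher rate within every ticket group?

P1: the Platform team 43/105 = 41.0%, Team Gamma 2/6 = 33.3% → the Platform team
P2: the Platform team 23/35 = 65.7%, Team Gamma 19/34 = 55.9% → the Platform team
P3: the Platform team 4/5 = 80.0%, Team Gamma 61/96 = 63.5% → the Platform team
The Platform team has the higher rate in all 3 groups.

the Platform team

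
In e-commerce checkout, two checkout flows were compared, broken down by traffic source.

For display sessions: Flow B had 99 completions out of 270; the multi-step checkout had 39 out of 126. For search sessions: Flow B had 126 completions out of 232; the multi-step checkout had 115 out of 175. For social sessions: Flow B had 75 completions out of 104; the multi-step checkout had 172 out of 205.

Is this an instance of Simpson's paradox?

No

Display: Flow B 99/270 = 36.7%, the multi-step checkout 39/126 = 31.0% → Flow B
Search: Flow B 126/232 = 54.3%, the multi-step checkout 115/175 = 65.7% → the multi-step checkout
Social: Flow B 75/104 = 72.1%, the multi-step checkout 172/205 = 83.9% → the multi-step checkout
Overall: Flow B 300/606 = 49.5%, the multi-step checkout 326/506 = 64.4% → the multi-step checkout
Neither sweeps: Flow B wins 1 of 3 groups, the multi-step checkout wins 2. The multi-step checkout wins overall but not every group — no Simpson reversal.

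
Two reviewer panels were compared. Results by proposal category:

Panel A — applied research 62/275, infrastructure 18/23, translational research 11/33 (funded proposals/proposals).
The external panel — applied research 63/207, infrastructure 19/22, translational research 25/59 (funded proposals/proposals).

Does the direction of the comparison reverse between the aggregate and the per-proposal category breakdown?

No

Applied research: Panel A 62/275 = 22.5%, the external panel 63/207 = 30.4% → the external panel
Infrastructure: Panel A 18/23 = 78.3%, the external panel 19/22 = 86.4% → the external panel
Translational research: Panel A 11/33 = 33.3%, the external panel 25/59 = 42.4% → the external panel
Overall: Panel A 91/331 = 27.5%, the external panel 107/288 = 37.2% → the external panel
The external panel wins overall and in every proposal group — no reversal.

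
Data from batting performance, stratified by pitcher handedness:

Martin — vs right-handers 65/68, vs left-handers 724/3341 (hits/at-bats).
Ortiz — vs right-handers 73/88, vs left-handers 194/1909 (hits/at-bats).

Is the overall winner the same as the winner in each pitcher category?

Vs right-handers: Martin 65/68 = 95.6%, Ortiz 73/88 = 83.0% → Martin
Vs left-handers: Martin 724/3341 = 21.7%, Ortiz 194/1909 = 10.2% → Martin
Overall: Martin 789/3409 = 23.1%, Ortiz 267/1997 = 13.4% → Martin
Martin wins overall and in every pitcher group — no reversal.

Yes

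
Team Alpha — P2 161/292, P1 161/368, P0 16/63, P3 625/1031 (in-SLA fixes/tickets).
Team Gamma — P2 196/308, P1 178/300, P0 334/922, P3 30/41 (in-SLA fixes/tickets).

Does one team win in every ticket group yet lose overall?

P2: Team Alpha 161/292 = 55.1%, Team Gamma 196/308 = 63.6% → Team Gamma
P1: Team Alpha 161/368 = 43.8%, Team Gamma 178/300 = 59.3% → Team Gamma
P0: Team Alpha 16/63 = 25.4%, Team Gamma 334/922 = 36.2% → Team Gamma
P3: Team Alpha 625/1031 = 60.6%, Team Gamma 30/41 = 73.2% → Team Gamma
Overall: Team Alpha 963/1754 = 54.9%, Team Gamma 738/1571 = 47.0% → Team Alpha
Team Gamma wins each ticket group but Team Alpha wins overall — the comparison reverses. Team Gamma's tickets skew toward P0, which has a lower base rate.

Yes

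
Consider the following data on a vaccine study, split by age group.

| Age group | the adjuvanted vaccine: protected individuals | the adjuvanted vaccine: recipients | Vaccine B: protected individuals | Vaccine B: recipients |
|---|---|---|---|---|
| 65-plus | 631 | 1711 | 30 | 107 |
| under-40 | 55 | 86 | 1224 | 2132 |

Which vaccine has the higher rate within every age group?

the adjuvanted vaccine

65-plus: the adjuvanted vaccine 631/1711 = 36.9%, Vaccine B 30/107 = 28.0% → the adjuvanted vaccine
Under-40: the adjuvanted vaccine 55/86 = 64.0%, Vaccine B 1224/2132 = 57.4% → the adjuvanted vaccine
The adjuvanted vaccine has the higher rate in both groups.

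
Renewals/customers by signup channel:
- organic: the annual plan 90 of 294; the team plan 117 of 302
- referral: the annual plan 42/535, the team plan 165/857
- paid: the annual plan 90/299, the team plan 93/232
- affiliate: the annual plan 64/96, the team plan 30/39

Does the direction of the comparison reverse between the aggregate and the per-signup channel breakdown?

Organic: the annual plan 90/294 = 30.6%, the team plan 117/302 = 38.7% → the team plan
Referral: the annual plan 42/535 = 7.9%, the team plan 165/857 = 19.3% → the team plan
Paid: the annual plan 90/299 = 30.1%, the team plan 93/232 = 40.1% → the team plan
Affiliate: the annual plan 64/96 = 66.7%, the team plan 30/39 = 76.9% → the team plan
Overall: the annual plan 286/1224 = 23.4%, the team plan 405/1430 = 28.3% → the team plan
The team plan wins overall and in every signup group — no reversal.

No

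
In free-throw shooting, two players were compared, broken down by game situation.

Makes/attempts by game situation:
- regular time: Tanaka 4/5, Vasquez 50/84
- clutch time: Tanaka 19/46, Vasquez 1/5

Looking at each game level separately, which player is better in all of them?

Regular time: Tanaka 4/5 = 80.0%, Vasquez 50/84 = 59.5% → Tanaka
Clutch time: Tanaka 19/46 = 41.3%, Vasquez 1/5 = 20.0% → Tanaka
Tanaka has the higher rate in both groups.

Tanaka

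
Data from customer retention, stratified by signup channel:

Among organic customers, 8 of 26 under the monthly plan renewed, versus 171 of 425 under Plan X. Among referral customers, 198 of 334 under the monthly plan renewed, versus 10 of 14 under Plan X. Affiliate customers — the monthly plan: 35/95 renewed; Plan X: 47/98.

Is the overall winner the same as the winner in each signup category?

No

Organic: the monthly plan 8/26 = 30.8%, Plan X 171/425 = 40.2% → Plan X
Referral: the monthly plan 198/334 = 59.3%, Plan X 10/14 = 71.4% → Plan X
Affiliate: the monthly plan 35/95 = 36.8%, Plan X 47/98 = 48.0% → Plan X
Overall: the monthly plan 241/455 = 53.0%, Plan X 228/537 = 42.5% → the monthly plan
Plan X wins each signup group but the monthly plan wins overall — the comparison reverses. Plan X's customers skew toward organic, which has a lower base rate.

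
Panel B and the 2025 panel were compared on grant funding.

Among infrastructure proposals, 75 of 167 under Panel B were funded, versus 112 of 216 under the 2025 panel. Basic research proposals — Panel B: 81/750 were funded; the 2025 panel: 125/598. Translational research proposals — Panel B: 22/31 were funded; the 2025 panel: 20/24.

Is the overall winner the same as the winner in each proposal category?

Infrastructure: Panel B 75/167 = 44.9%, the 2025 panel 112/216 = 51.9% → the 2025 panel
Basic research: Panel B 81/750 = 10.8%, the 2025 panel 125/598 = 20.9% → the 2025 panel
Translational research: Panel B 22/31 = 71.0%, the 2025 panel 20/24 = 83.3% → the 2025 panel
Overall: Panel B 178/948 = 18.8%, the 2025 panel 257/838 = 30.7% → the 2025 panel
The 2025 panel wins overall and in every proposal group — no reversal.

Yes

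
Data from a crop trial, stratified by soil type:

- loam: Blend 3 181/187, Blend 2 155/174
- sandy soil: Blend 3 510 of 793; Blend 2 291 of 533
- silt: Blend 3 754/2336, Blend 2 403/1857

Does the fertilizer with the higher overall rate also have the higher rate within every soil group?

Loam: Blend 3 181/187 = 96.8%, Blend 2 155/174 = 89.1% → Blend 3
Sandy soil: Blend 3 510/793 = 64.3%, Blend 2 291/533 = 54.6% → Blend 3
Silt: Blend 3 754/2336 = 32.3%, Blend 2 403/1857 = 21.7% → Blend 3
Overall: Blend 3 1445/3316 = 43.6%, Blend 2 849/2564 = 33.1% → Blend 3
Blend 3 wins overall and in every soil group — no reversal.

Yes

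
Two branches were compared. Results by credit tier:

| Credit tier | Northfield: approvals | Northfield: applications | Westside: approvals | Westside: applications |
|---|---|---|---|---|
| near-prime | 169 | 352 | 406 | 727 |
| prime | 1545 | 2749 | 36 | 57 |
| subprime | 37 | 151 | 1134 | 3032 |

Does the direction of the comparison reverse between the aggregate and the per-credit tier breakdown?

Near-prime: Northfield 169/352 = 48.0%, Westside 406/727 = 55.8% → Westside
Prime: Northfield 1545/2749 = 56.2%, Westside 36/57 = 63.2% → Westside
Subprime: Northfield 37/151 = 24.5%, Westside 1134/3032 = 37.4% → Westside
Overall: Northfield 1751/3252 = 53.8%, Westside 1576/3816 = 41.3% → Northfield
Westside wins each credit group but Northfield wins overall — the comparison reverses. Westside's applications skew toward subprime, which has a lower base rate.

Yes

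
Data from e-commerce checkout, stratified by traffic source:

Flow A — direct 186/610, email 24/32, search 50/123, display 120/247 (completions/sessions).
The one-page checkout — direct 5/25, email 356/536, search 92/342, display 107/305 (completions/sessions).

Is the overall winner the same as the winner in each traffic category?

Direct: Flow A 186/610 = 30.5%, the one-page checkout 5/25 = 20.0% → Flow A
Email: Flow A 24/32 = 75.0%, the one-page checkout 356/536 = 66.4% → Flow A
Search: Flow A 50/123 = 40.7%, the one-page checkout 92/342 = 26.9% → Flow A
Display: Flow A 120/247 = 48.6%, the one-page checkout 107/305 = 35.1% → Flow A
Overall: Flow A 380/1012 = 37.5%, the one-page checkout 560/1208 = 46.4% → the one-page checkout
Flow A wins each traffic group but the one-page checkout wins overall — the comparison reverses. Flow A's sessions skew toward direct, which has a lower base rate.

No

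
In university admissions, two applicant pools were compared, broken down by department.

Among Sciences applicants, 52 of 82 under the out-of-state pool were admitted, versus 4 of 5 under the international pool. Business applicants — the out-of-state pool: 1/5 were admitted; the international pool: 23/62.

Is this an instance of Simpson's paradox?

Sciences: the out-of-state pool 52/82 = 63.4%, the international pool 4/5 = 80.0% → the international pool
Business: the out-of-state pool 1/5 = 20.0%, the international pool 23/62 = 37.1% → the international pool
Overall: the out-of-state pool 53/87 = 60.9%, the international pool 27/67 = 40.3% → the out-of-state pool
The international pool wins each department group but the out-of-state pool wins overall — the comparison reverses. The international pool's applicants skew toward Business, which has a lower base rate.

Yes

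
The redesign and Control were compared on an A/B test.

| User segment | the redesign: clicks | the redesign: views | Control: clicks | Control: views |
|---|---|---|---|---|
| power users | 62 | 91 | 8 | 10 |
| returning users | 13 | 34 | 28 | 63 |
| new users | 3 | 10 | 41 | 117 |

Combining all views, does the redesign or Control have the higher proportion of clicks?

the redesign

Power users: the redesign 62/91 = 68.1%, Control 8/10 = 80.0% → Control
Returning users: the redesign 13/34 = 38.2%, Control 28/63 = 44.4% → Control
New users: the redesign 3/10 = 30.0%, Control 41/117 = 35.0% → Control
Overall: the redesign 78/135 = 57.8%, Control 77/190 = 40.5% → the redesign
(Control wins every user group but the redesign wins overall — Control's views skew toward the low-rate new users group.)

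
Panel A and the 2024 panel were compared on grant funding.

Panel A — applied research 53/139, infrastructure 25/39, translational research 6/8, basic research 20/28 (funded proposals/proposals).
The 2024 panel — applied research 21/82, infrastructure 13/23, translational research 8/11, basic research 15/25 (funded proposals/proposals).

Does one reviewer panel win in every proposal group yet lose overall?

Applied research: Panel A 53/139 = 38.1%, the 2024 panel 21/82 = 25.6% → Panel A
Infrastructure: Panel A 25/39 = 64.1%, the 2024 panel 13/23 = 56.5% → Panel A
Translational research: Panel A 6/8 = 75.0%, the 2024 panel 8/11 = 72.7% → Panel A
Basic research: Panel A 20/28 = 71.4%, the 2024 panel 15/25 = 60.0% → Panel A
Overall: Panel A 104/214 = 48.6%, the 2024 panel 57/141 = 40.4% → Panel A
Panel A wins overall and in every proposal group — no reversal.

No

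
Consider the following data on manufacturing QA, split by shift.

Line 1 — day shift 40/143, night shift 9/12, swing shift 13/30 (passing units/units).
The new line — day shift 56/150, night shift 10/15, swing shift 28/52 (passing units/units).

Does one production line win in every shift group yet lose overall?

Day shift: Line 1 40/143 = 28.0%, the new line 56/150 = 37.3% → the new line
Night shift: Line 1 9/12 = 75.0%, the new line 10/15 = 66.7% → Line 1
Swing shift: Line 1 13/30 = 43.3%, the new line 28/52 = 53.8% → the new line
Overall: Line 1 62/185 = 33.5%, the new line 94/217 = 43.3% → the new line
Neither sweeps: Line 1 wins 1 of 3 groups, the new line wins 2. The new line wins overall but not every group — no Simpson reversal.

No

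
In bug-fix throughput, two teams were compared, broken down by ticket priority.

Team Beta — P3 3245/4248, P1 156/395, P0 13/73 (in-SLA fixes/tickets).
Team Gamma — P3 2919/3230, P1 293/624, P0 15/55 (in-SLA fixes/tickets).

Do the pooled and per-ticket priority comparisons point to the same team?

P3: Team Beta 3245/4248 = 76.4%, Team Gamma 2919/3230 = 90.4% → Team Gamma
P1: Team Beta 156/395 = 39.5%, Team Gamma 293/624 = 47.0% → Team Gamma
P0: Team Beta 13/73 = 17.8%, Team Gamma 15/55 = 27.3% → Team Gamma
Overall: Team Beta 3414/4716 = 72.4%, Team Gamma 3227/3909 = 82.6% → Team Gamma
Team Gamma wins overall and in every ticket group — no reversal.

Yes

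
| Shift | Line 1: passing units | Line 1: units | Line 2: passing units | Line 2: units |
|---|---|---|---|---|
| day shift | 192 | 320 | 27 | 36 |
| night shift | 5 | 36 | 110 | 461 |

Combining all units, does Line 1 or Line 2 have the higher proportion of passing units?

Line 1

Day shift: Line 1 192/320 = 60.0%, Line 2 27/36 = 75.0% → Line 2
Night shift: Line 1 5/36 = 13.9%, Line 2 110/461 = 23.9% → Line 2
Overall: Line 1 197/356 = 55.3%, Line 2 137/497 = 27.6% → Line 1
(Line 2 wins every shift group but Line 1 wins overall — Line 2's units skew toward the low-rate night shift group.)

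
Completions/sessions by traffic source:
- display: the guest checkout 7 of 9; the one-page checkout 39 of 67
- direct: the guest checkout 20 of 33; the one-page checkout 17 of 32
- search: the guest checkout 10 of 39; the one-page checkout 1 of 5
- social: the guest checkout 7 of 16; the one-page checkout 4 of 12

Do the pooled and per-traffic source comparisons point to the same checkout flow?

No

Display: the guest checkout 7/9 = 77.8%, the one-page checkout 39/67 = 58.2% → the guest checkout
Direct: the guest checkout 20/33 = 60.6%, the one-page checkout 17/32 = 53.1% → the guest checkout
Search: the guest checkout 10/39 = 25.6%, the one-page checkout 1/5 = 20.0% → the guest checkout
Social: the guest checkout 7/16 = 43.8%, the one-page checkout 4/12 = 33.3% → the guest checkout
Overall: the guest checkout 44/97 = 45.4%, the one-page checkout 61/116 = 52.6% → the one-page checkout
The guest checkout wins each traffic group but the one-page checkout wins overall — the comparison reverses. The guest checkout's sessions skew toward search, which has a lower base rate.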